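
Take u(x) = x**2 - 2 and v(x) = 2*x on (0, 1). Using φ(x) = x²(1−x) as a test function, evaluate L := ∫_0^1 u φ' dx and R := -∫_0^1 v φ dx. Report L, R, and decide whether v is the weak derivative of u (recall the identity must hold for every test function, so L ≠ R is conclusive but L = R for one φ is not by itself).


LHS = -1/10, RHS = -1/10. Yes, v = u' weakly.

u(x) = x**2 - 2, classical derivative u'(x) = 2*x.
φ(x) = x²(1−x), so φ'(x) = x*(2 - 3*x).
Note φ(0) = φ(1) = 0, so the boundary term u·φ vanishes.
LHS = ∫_0^1 u(x) φ'(x) dx = ∫_0^1 (-3*x^4 + 2*x^3 + 6*x^2 - 4*x) dx. Term by term:
  ∫_0^1 -3*x^4 dx = -3/5;  ∫_0^1 2*x^3 dx = 1/2;  ∫_0^1 6*x^2 dx = 2;
  ∫_0^1 -4*x dx = -2.
Sum: -3/5 + 1/2 + 2 − 2 = -1/10.
So LHS = -1/10.
∫_0^1 v(x) φ(x) dx = ∫_0^1 (-2*x^4 + 2*x^3) dx. Term by term:
  ∫_0^1 -2*x^4 dx = -2/5;  ∫_0^1 2*x^3 dx = 1/2.
Sum: -2/5 + 1/2 = 1/10.
So RHS = -∫_0^1 v(x) φ(x) dx = -1/10.
LHS = RHS, so the identity holds for this test φ.
Moreover u is smooth here and v(x) = u'(x) = 2*x pointwise, so the identity holds for every test function. Hence v is the weak derivative of u.


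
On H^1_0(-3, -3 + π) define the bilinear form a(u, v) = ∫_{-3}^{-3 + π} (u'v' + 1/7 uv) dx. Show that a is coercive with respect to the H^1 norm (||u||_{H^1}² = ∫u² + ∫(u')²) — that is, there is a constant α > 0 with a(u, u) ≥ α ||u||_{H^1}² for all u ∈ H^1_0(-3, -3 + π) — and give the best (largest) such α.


α = 4/7

Coercivity of a(·,·) on H^1_0(-3, -3 + π) means a(u, u) ≥ α ||u||_{H^1}² for every u ∈ H^1_0.
The interval has length L = π, and Poincaré/coercivity depend only on L. Here a(u, u) = ∫(u')² + (1/7)·∫u².
Here 0 < c = 1/7 < 1. The condition a(u,u) ≥ α||u||_{H^1}² reads (1−α)∫(u')² ≥ (α−c)∫u². Any admissible α is ≤ 1 (rapidly oscillating u have ∫u²/∫(u')² → 0), and α = 1 would force 0 ≥ (1−c)∫u², impossible since c < 1; so 1−α > 0. By the sharp Poincaré inequality on H^1_0 of an interval of length L, ∫(u')² ≥ (π/L)²∫u² with equality for the first sine mode sin(π(x−x₀)/L) (x₀ the left endpoint), so the inequality holds for all u iff (1−α)(π/L)² ≥ α − c, i.e. α ≤ ((π/L)² + c)/((π/L)² + 1) = (1 + c(L/π)²)/(1 + (L/π)²). With (π/L)² = 1 and c = 1/7, the largest admissible constant is α = ((π/L)² + c)/((π/L)² + 1).
Simplifying, α = 4/7.


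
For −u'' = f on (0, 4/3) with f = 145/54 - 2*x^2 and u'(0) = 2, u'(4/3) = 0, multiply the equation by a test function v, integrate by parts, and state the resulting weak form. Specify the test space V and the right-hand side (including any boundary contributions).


V = H^1(0, 4/3) (v unrestricted at boundary; u is determined up to an additive constant); weak form: ∫_0^4/3 u'v' dx = ∫_0^4/3 (145/54 - 2*x^2) v dx − 2·v(0) for all v ∈ V.

Multiply both sides by a test function v and integrate from 0 to 4/3:
  ∫_0^4/3 −u''(x) v(x) dx = ∫_0^4/3 f(x) v(x) dx.
Integrate the LHS by parts once:
  ∫_0^4/3 −u'' v dx = −[u'(x) v(x)]_0^4/3 + ∫_0^4/3 u'(x) v'(x) dx.
Thus ∫_0^4/3 u'(x) v'(x) dx = ∫_0^4/3 f(x) v(x) dx + [u'(x) v(x)]_0^4/3.
Choose V so that boundary terms are either known or forced to vanish.
u has inhomogeneous Neumann u'(0) = 2, u'(4/3) = 0. [u' v]_0^4/3 = (0)·v(4/3) − (2)·v(0) = − 2·v(0). Take V = H^1(0, 4/3); boundary term becomes part of RHS.
Weak formulation: find u (satisfying any essential BC) such that ∫_0^4/3 u'(x) v'(x) dx = ∫_0^4/3 f v dx − 2·v(0) for all v ∈ V (Neumann data are natural BCs: they enter the RHS as boundary terms).
Substituting f(x) = 145/54 - 2*x^2, the right-hand side is ∫_0^4/3 (145/54 - 2*x^2) v dx − 2·v(0).
Compatibility check (pure Neumann): taking v ≡ 1 ∈ V gives 0 = ∫_0^4/3 f dx + (0) − (2), i.e. ∫_0^4/3 f dx must equal u'(0) − u'(4/3) = 2. Indeed ∫_0^4/3 (145/54 - 2*x^2) dx = 2, so the data are compatible. The solution is then unique only up to an additive constant (fix it e.g. by requiring ∫_0^4/3 u dx = 0).


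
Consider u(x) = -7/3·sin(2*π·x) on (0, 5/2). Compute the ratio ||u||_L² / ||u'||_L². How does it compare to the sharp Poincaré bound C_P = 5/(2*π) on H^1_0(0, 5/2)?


||u||_L² / ||u'||_L² = 1/(2*π) < C_P = 5/(2*π).

u(x) = -7/3·sin(2*π·x), so u'(x) = -14*π*cos(2*π*x)/3.
Writing u(x) = A·sin(kπx/L) with A = -7/3 and k = 5, use ∫_0^L sin²(kπx/L) dx = L/2 and ∫_0^L cos²(kπx/L) dx = L/2.
u² = 49/9·sin²(2*π·x) and (u')² = 196*π^2/9·cos²(2*π·x), and each of sin², cos² integrates to L/2 = 5/4 over (0, 5/2).
∫_0^5/2 u² dx = 245/36, so ||u||_L² = 7*sqrt(5)/6.
∫_0^5/2 (u')² dx = 245*π^2/9, so ||u'||_L² = 7*sqrt(5)*π/3.
Ratio ||u||_L² / ||u'||_L² = 1/(2*π).
Sharp Poincaré constant on H^1_0(0, 5/2) is C_P = L/π = 5/(2*π), achieved by sin(2*π/5·x).
This is the k = 5 harmonic; the ratio L/(kπ) is strictly less than C_P = L/π, consistent with the sharp inequality ||u||_L² ≤ C_P ||u'||_L².


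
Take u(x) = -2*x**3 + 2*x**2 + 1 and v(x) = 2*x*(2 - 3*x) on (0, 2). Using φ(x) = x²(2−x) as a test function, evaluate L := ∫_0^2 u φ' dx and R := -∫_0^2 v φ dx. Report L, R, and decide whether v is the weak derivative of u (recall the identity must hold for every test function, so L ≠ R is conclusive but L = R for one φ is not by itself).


LHS = 32/5, RHS = 32/5. Yes, v = u' weakly.

u(x) = -2*x**3 + 2*x**2 + 1, classical derivative u'(x) = -6*x**2 + 4*x.
φ(x) = x²(2−x), so φ'(x) = x*(4 - 3*x).
Note φ(0) = φ(2) = 0, so the boundary term u·φ vanishes.
LHS = ∫_0^2 u(x) φ'(x) dx = ∫_0^2 (6*x^5 - 14*x^4 + 8*x^3 - 3*x^2 + 4*x) dx. Term by term:
  ∫_0^2 6*x^5 dx = 64;  ∫_0^2 -14*x^4 dx = -448/5;  ∫_0^2 8*x^3 dx = 32;
  ∫_0^2 -3*x^2 dx = -8;  ∫_0^2 4*x dx = 8.
Sum: 64 − 448/5 + 32 − 8 + 8 = 32/5.
So LHS = 32/5.
∫_0^2 v(x) φ(x) dx = ∫_0^2 (6*x^5 - 16*x^4 + 8*x^3) dx. Term by term:
  ∫_0^2 6*x^5 dx = 64;  ∫_0^2 -16*x^4 dx = -512/5;  ∫_0^2 8*x^3 dx = 32.
Sum: 64 − 512/5 + 32 = -32/5.
So RHS = -∫_0^2 v(x) φ(x) dx = 32/5.
LHS = RHS, so the identity holds for this test φ.
Moreover u is smooth here and v(x) = u'(x) = -6*x**2 + 4*x pointwise, so the identity holds for every test function. Hence v is the weak derivative of u.


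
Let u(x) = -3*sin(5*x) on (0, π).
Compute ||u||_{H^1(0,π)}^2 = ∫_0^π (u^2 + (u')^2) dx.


||u||_{H^1(0,π)}^2 = 117*π

u'(x) = -15*cos(5*x).
Expand u² and (u')² and integrate term by term on (0, π), using: for integers n ≥ 1, ∫_0^π sin²(nx) dx = ∫_0^π cos²(nx) dx = π/2; for n ≠ n', ∫_0^π sin(nx)sin(n'x) dx = ∫_0^π cos(nx)cos(n'x) dx = 0; and by product-to-sum, ∫_0^π sin(nx)cos(n'x) dx = ½∫_0^π [sin((n+n')x) + sin((n−n')x)] dx, which is 0 when n+n' is even and 2n/(n²−n'²) when n+n' is odd (it need not vanish on (0, π)).
  u² squared terms: (-3)²·∫sin(5x)² dx = 9·π/2 = 9*π/2.
  So ∫_0^π u² dx = 9*π/2.
  (u')² squared terms: (-15)²·∫cos(5x)² dx = 225·π/2 = 225*π/2.
  So ∫_0^π (u')² dx = 225*π/2.
||u||_{H^1}^2 = (9*π/2) + (225*π/2) = 117*π.


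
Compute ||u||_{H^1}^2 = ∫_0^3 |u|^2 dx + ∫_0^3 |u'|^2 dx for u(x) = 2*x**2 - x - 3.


||u||_{H^1}^2 = 897/5

The H^1 norm (squared) on an interval (0, L) is
  ||u||_{H^1}^2 = ∫_0^L u(x)^2 dx + ∫_0^L u'(x)^2 dx.
Compute u'(x) = 4*x - 1.
Then u(x)^2 = 4*x**4 - 4*x**3 - 11*x**2 + 6*x + 9 and u'(x)^2 = 16*x**2 - 8*x + 1.
Integrate each monomial from 0 to 3 using ∫_0^3 c·x^n dx = c·3^(n+1)/(n+1):
  ∫_0^3 u(x)^2 dx = ∫_0^3 (4*x^4 - 4*x^3 - 11*x^2 + 6*x + 9) dx. Term by term:
    ∫_0^3 4*x^4 dx = 972/5;  ∫_0^3 -4*x^3 dx = -81;  ∫_0^3 -11*x^2 dx = -99;
    ∫_0^3 6*x dx = 27;  ∫_0^3 9 dx = 27.
  Sum: 972/5 − 81 − 99 + 27 + 27 = 342/5.
  ∫_0^3 u'(x)^2 dx = ∫_0^3 (16*x^2 - 8*x + 1) dx. Term by term:
    ∫_0^3 16*x^2 dx = 144;  ∫_0^3 -8*x dx = -36;  ∫_0^3 1 dx = 3.
  Sum: 144 − 36 + 3 = 111.
Adding: ||u||_{H^1}^2 = 342/5 + 111 = 897/5.


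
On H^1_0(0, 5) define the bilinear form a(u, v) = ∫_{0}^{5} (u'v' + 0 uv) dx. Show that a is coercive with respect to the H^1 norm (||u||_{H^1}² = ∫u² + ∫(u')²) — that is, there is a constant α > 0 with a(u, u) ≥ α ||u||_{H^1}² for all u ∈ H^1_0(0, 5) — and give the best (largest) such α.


α = π^2/(π^2 + 25)

Coercivity of a(·,·) on H^1_0(0, 5) means a(u, u) ≥ α ||u||_{H^1}² for every u ∈ H^1_0.
The interval has length L = 5, and Poincaré/coercivity depend only on L. Here a(u, u) = ∫(u')² + (0)·∫u².
Here c = 0, so a(u,u) = ∫(u')² alone. The condition a(u,u) ≥ α||u||_{H^1}² reads (1−α)∫(u')² ≥ (α−c)∫u². Any admissible α is ≤ 1 (rapidly oscillating u have ∫u²/∫(u')² → 0), and α = 1 would force 0 ≥ (1−c)∫u², impossible since c < 1; so 1−α > 0. By the sharp Poincaré inequality on H^1_0 of an interval of length L, ∫(u')² ≥ (π/L)²∫u² with equality for the first sine mode sin(π(x−x₀)/L) (x₀ the left endpoint), so the inequality holds for all u iff (1−α)(π/L)² ≥ α − c, i.e. α ≤ ((π/L)² + c)/((π/L)² + 1) = (1 + c(L/π)²)/(1 + (L/π)²). (Direct route, valid since c ≤ 0: Poincaré gives c∫u² ≥ c(L/π)²∫(u')², so a(u,u) ≥ (1 + c(L/π)²)∫(u')², while ||u||_{H^1}² ≤ (1 + (L/π)²)∫(u')²; dividing yields the same α.) With (π/L)² = π^2/25 and c = 0, the largest admissible constant is α = ((π/L)² + c)/((π/L)² + 1).
Simplifying, α = π^2/(π^2 + 25).


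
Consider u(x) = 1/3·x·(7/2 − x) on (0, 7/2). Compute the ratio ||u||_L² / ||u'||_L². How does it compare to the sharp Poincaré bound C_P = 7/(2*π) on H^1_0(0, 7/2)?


||u||_L² / ||u'||_L² = 7*sqrt(10)/20 < C_P = 7/(2*π).

u(x) = 1/3·x·(7/2 − x), so u'(x) = 7/6 - 2*x/3.
u(x) = 1/3·x·(7/2 − x) vanishes at x = 0 and x = 7/2, so u ∈ H^1_0(0, 7/2). Differentiate via the product rule and integrate the resulting polynomials term by term.
  ∫_0^7/2 u² dx = ∫_0^7/2 (x^4/9 - 7*x^3/9 + 49*x^2/36) dx. Term by term:
    ∫_0^7/2 x^4/9 dx = 16807/1440;  ∫_0^7/2 -7*x^3/9 dx = -16807/576;  ∫_0^7/2 49*x^2/36 dx = 16807/864.
  Sum: 16807/1440 − 16807/576 + 16807/864 = 16807/8640.
  ∫_0^7/2 (u')² dx = ∫_0^7/2 (4*x^2/9 - 14*x/9 + 49/36) dx. Term by term:
    ∫_0^7/2 4*x^2/9 dx = 343/54;  ∫_0^7/2 -14*x/9 dx = -343/36;  ∫_0^7/2 49/36 dx = 343/72.
  Sum: 343/54 − 343/36 + 343/72 = 343/216.
∫_0^7/2 u² dx = 16807/8640, so ||u||_L² = 49*sqrt(105)/360.
∫_0^7/2 (u')² dx = 343/216, so ||u'||_L² = 7*sqrt(42)/36.
Ratio ||u||_L² / ||u'||_L² = 7*sqrt(10)/20.
Sharp Poincaré constant on H^1_0(0, 7/2) is C_P = L/π = 7/(2*π), achieved by sin(2*π/7·x).
A polynomial bump cannot attain the sharp Poincaré constant (only the first sine eigenfunction does), so the ratio is strictly less than C_P, consistent with ||u||_L² ≤ C_P ||u'||_L².


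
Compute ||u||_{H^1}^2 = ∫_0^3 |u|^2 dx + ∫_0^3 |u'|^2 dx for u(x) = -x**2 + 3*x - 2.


||u||_{H^1}^2 = 111/10

The H^1 norm (squared) on an interval (0, L) is
  ||u||_{H^1}^2 = ∫_0^L u(x)^2 dx + ∫_0^L u'(x)^2 dx.
Compute u'(x) = 3 - 2*x.
Then u(x)^2 = x**4 - 6*x**3 + 13*x**2 - 12*x + 4 and u'(x)^2 = 4*x**2 - 12*x + 9.
Integrate each monomial from 0 to 3 using ∫_0^3 c·x^n dx = c·3^(n+1)/(n+1):
  ∫_0^3 u(x)^2 dx = ∫_0^3 (x^4 - 6*x^3 + 13*x^2 - 12*x + 4) dx. Term by term:
    ∫_0^3 x^4 dx = 243/5;  ∫_0^3 -6*x^3 dx = -243/2;  ∫_0^3 13*x^2 dx = 117;
    ∫_0^3 -12*x dx = -54;  ∫_0^3 4 dx = 12.
  Sum: 243/5 − 243/2 + 117 − 54 + 12 = 21/10.
  ∫_0^3 u'(x)^2 dx = ∫_0^3 (4*x^2 - 12*x + 9) dx. Term by term:
    ∫_0^3 4*x^2 dx = 36;  ∫_0^3 -12*x dx = -54;  ∫_0^3 9 dx = 27.
  Sum: 36 − 54 + 27 = 9.
Adding: ||u||_{H^1}^2 = 21/10 + 9 = 111/10.


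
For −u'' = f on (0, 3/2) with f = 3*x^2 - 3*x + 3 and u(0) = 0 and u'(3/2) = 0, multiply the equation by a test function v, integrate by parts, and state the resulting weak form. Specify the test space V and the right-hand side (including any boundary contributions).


V = {v ∈ H^1(0, 3/2) : v(0) = 0} (test functions vanish at x = 0 where u is specified); weak form: ∫_0^3/2 u'v' dx = ∫_0^3/2 (3*x^2 - 3*x + 3) v dx for all v ∈ V.

Multiply both sides by a test function v and integrate from 0 to 3/2:
  ∫_0^3/2 −u''(x) v(x) dx = ∫_0^3/2 f(x) v(x) dx.
Integrate the LHS by parts once:
  ∫_0^3/2 −u'' v dx = −[u'(x) v(x)]_0^3/2 + ∫_0^3/2 u'(x) v'(x) dx.
Thus ∫_0^3/2 u'(x) v'(x) dx = ∫_0^3/2 f(x) v(x) dx + [u'(x) v(x)]_0^3/2.
Choose V so that boundary terms are either known or forced to vanish.
Mixed BC: u(0) = 0 (Dirichlet) and u'(3/2) = 0 (Neumann). Define V = {v ∈ H^1(0, 3/2) : v(0) = 0}. Then [u' v]_0^3/2 = u'(3/2)·v(3/2) − u'(0)·0 = 0.
Weak formulation: find u (satisfying any essential BC) such that ∫_0^3/2 u'(x) v'(x) dx = ∫_0^3/2 f v dx for all v ∈ V (Dirichlet at 0 absorbed into V; the Neumann datum at x = 3/2 is zero, so no boundary term remains).
Substituting f(x) = 3*x^2 - 3*x + 3, the right-hand side is ∫_0^3/2 (3*x^2 - 3*x + 3) v dx.


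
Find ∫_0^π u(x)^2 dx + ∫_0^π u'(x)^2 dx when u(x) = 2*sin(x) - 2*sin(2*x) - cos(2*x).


||u||_{H^1(0,π)}^2 = 40/3 + 33*π/2

u'(x) = 2*sin(2*x) + 2*cos(x) - 4*cos(2*x).
Expand u² and (u')² and integrate term by term on (0, π), using: for integers n ≥ 1, ∫_0^π sin²(nx) dx = ∫_0^π cos²(nx) dx = π/2; for n ≠ n', ∫_0^π sin(nx)sin(n'x) dx = ∫_0^π cos(nx)cos(n'x) dx = 0; and by product-to-sum, ∫_0^π sin(nx)cos(n'x) dx = ½∫_0^π [sin((n+n')x) + sin((n−n')x)] dx, which is 0 when n+n' is even and 2n/(n²−n'²) when n+n' is odd (it need not vanish on (0, π)).
  u² squared terms: (-1)²·∫cos(2x)² dx = 1·π/2 = π/2;  (-2)²·∫sin(2x)² dx = 4·π/2 = 2*π;  (2)²·∫sin(x)² dx = 4·π/2 = 2*π.
  u² cross terms: 2·(-1)·(-2)·∫cos(2x)·sin(2x) dx = 4·(0) = 0;  2·(-1)·(2)·∫cos(2x)·sin(x) dx = -4·(-2/3) = 8/3;  2·(-2)·(2)·∫sin(2x)·sin(x) dx = -8·(0) = 0.
  So ∫_0^π u² dx = π/2 + 2*π + 2*π + 0 + 8/3 + 0 = 8/3 + 9*π/2.
  (u')² squared terms: (-4)²·∫cos(2x)² dx = 16·π/2 = 8*π;  (2)²·∫cos(x)² dx = 4·π/2 = 2*π;  (2)²·∫sin(2x)² dx = 4·π/2 = 2*π.
  (u')² cross terms: 2·(-4)·(2)·∫cos(2x)·cos(x) dx = -16·(0) = 0;  2·(-4)·(2)·∫cos(2x)·sin(2x) dx = -16·(0) = 0;  2·(2)·(2)·∫cos(x)·sin(2x) dx = 8·(4/3) = 32/3.
  So ∫_0^π (u')² dx = 8*π + 2*π + 2*π + 0 + 0 + 32/3 = 32/3 + 12*π.
||u||_{H^1}^2 = (8/3 + 9*π/2) + (32/3 + 12*π) = 40/3 + 33*π/2.


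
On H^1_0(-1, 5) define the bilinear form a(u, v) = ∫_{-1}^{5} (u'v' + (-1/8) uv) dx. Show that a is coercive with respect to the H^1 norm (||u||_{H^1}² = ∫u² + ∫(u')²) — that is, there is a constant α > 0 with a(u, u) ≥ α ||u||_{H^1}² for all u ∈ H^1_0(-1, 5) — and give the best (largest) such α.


α = (-9/2 + π^2)/(π^2 + 36)

Coercivity of a(·,·) on H^1_0(-1, 5) means a(u, u) ≥ α ||u||_{H^1}² for every u ∈ H^1_0.
The interval has length L = 6, and Poincaré/coercivity depend only on L. Here a(u, u) = ∫(u')² + (-1/8)·∫u².
Here c = -1/8 < 0 with |c| < (π/L)² = π^2/36, so coercivity still holds. The condition a(u,u) ≥ α||u||_{H^1}² reads (1−α)∫(u')² ≥ (α−c)∫u². Any admissible α is ≤ 1 (rapidly oscillating u have ∫u²/∫(u')² → 0), and α = 1 would force 0 ≥ (1−c)∫u², impossible since c < 1; so 1−α > 0. By the sharp Poincaré inequality on H^1_0 of an interval of length L, ∫(u')² ≥ (π/L)²∫u² with equality for the first sine mode sin(π(x−x₀)/L) (x₀ the left endpoint), so the inequality holds for all u iff (1−α)(π/L)² ≥ α − c, i.e. α ≤ ((π/L)² + c)/((π/L)² + 1) = (1 + c(L/π)²)/(1 + (L/π)²). (Direct route, valid since c ≤ 0: Poincaré gives c∫u² ≥ c(L/π)²∫(u')², so a(u,u) ≥ (1 + c(L/π)²)∫(u')², while ||u||_{H^1}² ≤ (1 + (L/π)²)∫(u')²; dividing yields the same α.) With (π/L)² = π^2/36 and c = -1/8, the largest admissible constant is α = ((π/L)² + c)/((π/L)² + 1).
Simplifying, α = (-9/2 + π^2)/(π^2 + 36).


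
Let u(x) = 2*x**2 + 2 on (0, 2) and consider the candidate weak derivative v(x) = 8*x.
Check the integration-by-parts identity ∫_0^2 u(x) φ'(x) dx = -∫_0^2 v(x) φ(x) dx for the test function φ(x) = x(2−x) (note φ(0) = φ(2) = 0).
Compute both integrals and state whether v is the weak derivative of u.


LHS = -16/3, RHS = -32/3. No, v is not the weak derivative of u.

u(x) = 2*x**2 + 2, classical derivative u'(x) = 4*x.
φ(x) = x(2−x), so φ'(x) = 2 - 2*x.
Note φ(0) = φ(2) = 0, so the boundary term u·φ vanishes.
LHS = ∫_0^2 u(x) φ'(x) dx = ∫_0^2 (-4*x^3 + 4*x^2 - 4*x + 4) dx. Term by term:
  ∫_0^2 -4*x^3 dx = -16;  ∫_0^2 4*x^2 dx = 32/3;  ∫_0^2 -4*x dx = -8;
  ∫_0^2 4 dx = 8.
Sum: -16 + 32/3 − 8 + 8 = -16/3.
So LHS = -16/3.
∫_0^2 v(x) φ(x) dx = ∫_0^2 (-8*x^3 + 16*x^2) dx. Term by term:
  ∫_0^2 -8*x^3 dx = -32;  ∫_0^2 16*x^2 dx = 128/3.
Sum: -32 + 128/3 = 32/3.
So RHS = -∫_0^2 v(x) φ(x) dx = -32/3.
LHS − RHS = 16/3 ≠ 0, so the identity fails.
(For a valid weak derivative the identity must hold for EVERY test function, in particular this one. The failure shows v is NOT the weak derivative of u.)
Correct weak derivative would be u'(x) = 4*x.


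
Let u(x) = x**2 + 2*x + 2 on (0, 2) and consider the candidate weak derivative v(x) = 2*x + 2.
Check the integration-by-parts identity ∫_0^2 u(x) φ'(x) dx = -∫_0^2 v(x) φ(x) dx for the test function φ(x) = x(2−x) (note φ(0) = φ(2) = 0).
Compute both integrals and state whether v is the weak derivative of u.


LHS = -16/3, RHS = -16/3. Yes, v = u' weakly.

u(x) = x**2 + 2*x + 2, classical derivative u'(x) = 2*x + 2.
φ(x) = x(2−x), so φ'(x) = 2 - 2*x.
Note φ(0) = φ(2) = 0, so the boundary term u·φ vanishes.
LHS = ∫_0^2 u(x) φ'(x) dx = ∫_0^2 (-2*x^3 - 2*x^2 + 4) dx. Term by term:
  ∫_0^2 -2*x^3 dx = -8;  ∫_0^2 -2*x^2 dx = -16/3;  ∫_0^2 4 dx = 8.
Sum: -8 − 16/3 + 8 = -16/3.
So LHS = -16/3.
∫_0^2 v(x) φ(x) dx = ∫_0^2 (-2*x^3 + 2*x^2 + 4*x) dx. Term by term:
  ∫_0^2 -2*x^3 dx = -8;  ∫_0^2 2*x^2 dx = 16/3;  ∫_0^2 4*x dx = 8.
Sum: -8 + 16/3 + 8 = 16/3.
So RHS = -∫_0^2 v(x) φ(x) dx = -16/3.
LHS = RHS, so the identity holds for this test φ.
Moreover u is smooth here and v(x) = u'(x) = 2*x + 2 pointwise, so the identity holds for every test function. Hence v is the weak derivative of u.


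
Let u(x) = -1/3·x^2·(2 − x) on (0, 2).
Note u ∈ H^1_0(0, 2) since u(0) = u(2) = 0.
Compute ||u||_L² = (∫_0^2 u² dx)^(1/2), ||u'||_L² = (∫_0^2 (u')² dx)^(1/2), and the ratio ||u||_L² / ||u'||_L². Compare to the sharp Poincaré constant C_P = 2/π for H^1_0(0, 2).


||u||_L² / ||u'||_L² = sqrt(14)/7 < C_P = 2/π.

u(x) = -1/3·x^2·(2 − x), so u'(x) = x*(3*x - 4)/3.
u(x) = -1/3·x^2·(2 − x) vanishes at x = 0 and x = 2, so u ∈ H^1_0(0, 2). Differentiate via the product rule and integrate the resulting polynomials term by term.
  ∫_0^2 u² dx = ∫_0^2 (x^6/9 - 4*x^5/9 + 4*x^4/9) dx. Term by term:
    ∫_0^2 x^6/9 dx = 128/63;  ∫_0^2 -4*x^5/9 dx = -128/27;  ∫_0^2 4*x^4/9 dx = 128/45.
  Sum: 128/63 − 128/27 + 128/45 = 128/945.
  ∫_0^2 (u')² dx = ∫_0^2 (x^4 - 8*x^3/3 + 16*x^2/9) dx. Term by term:
    ∫_0^2 x^4 dx = 32/5;  ∫_0^2 -8*x^3/3 dx = -32/3;  ∫_0^2 16*x^2/9 dx = 128/27.
  Sum: 32/5 − 32/3 + 128/27 = 64/135.
∫_0^2 u² dx = 128/945, so ||u||_L² = 8*sqrt(210)/315.
∫_0^2 (u')² dx = 64/135, so ||u'||_L² = 8*sqrt(15)/45.
Ratio ||u||_L² / ||u'||_L² = sqrt(14)/7.
Sharp Poincaré constant on H^1_0(0, 2) is C_P = L/π = 2/π, achieved by sin(π/2·x).
A polynomial bump cannot attain the sharp Poincaré constant (only the first sine eigenfunction does), so the ratio is strictly less than C_P, consistent with ||u||_L² ≤ C_P ||u'||_L².


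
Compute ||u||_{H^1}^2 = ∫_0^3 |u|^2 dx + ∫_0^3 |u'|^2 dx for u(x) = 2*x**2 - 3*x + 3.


||u||_{H^1}^2 = 747/5

The H^1 norm (squared) on an interval (0, L) is
  ||u||_{H^1}^2 = ∫_0^L u(x)^2 dx + ∫_0^L u'(x)^2 dx.
Compute u'(x) = 4*x - 3.
Then u(x)^2 = 4*x**4 - 12*x**3 + 21*x**2 - 18*x + 9 and u'(x)^2 = 16*x**2 - 24*x + 9.
Integrate each monomial from 0 to 3 using ∫_0^3 c·x^n dx = c·3^(n+1)/(n+1):
  ∫_0^3 u(x)^2 dx = ∫_0^3 (4*x^4 - 12*x^3 + 21*x^2 - 18*x + 9) dx. Term by term:
    ∫_0^3 4*x^4 dx = 972/5;  ∫_0^3 -12*x^3 dx = -243;  ∫_0^3 21*x^2 dx = 189;
    ∫_0^3 -18*x dx = -81;  ∫_0^3 9 dx = 27.
  Sum: 972/5 − 243 + 189 − 81 + 27 = 432/5.
  ∫_0^3 u'(x)^2 dx = ∫_0^3 (16*x^2 - 24*x + 9) dx. Term by term:
    ∫_0^3 16*x^2 dx = 144;  ∫_0^3 -24*x dx = -108;  ∫_0^3 9 dx = 27.
  Sum: 144 − 108 + 27 = 63.
Adding: ||u||_{H^1}^2 = 432/5 + 63 = 747/5.


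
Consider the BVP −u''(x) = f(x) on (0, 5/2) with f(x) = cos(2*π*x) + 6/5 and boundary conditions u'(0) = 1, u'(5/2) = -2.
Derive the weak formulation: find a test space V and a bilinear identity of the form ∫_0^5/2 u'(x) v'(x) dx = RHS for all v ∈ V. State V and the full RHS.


V = H^1(0, 5/2) (v unrestricted at boundary; u is determined up to an additive constant); weak form: ∫_0^5/2 u'v' dx = ∫_0^5/2 (cos(2*π*x) + 6/5) v dx − 2·v(5/2) − v(0) for all v ∈ V.

Multiply both sides by a test function v and integrate from 0 to 5/2:
  ∫_0^5/2 −u''(x) v(x) dx = ∫_0^5/2 f(x) v(x) dx.
Integrate the LHS by parts once:
  ∫_0^5/2 −u'' v dx = −[u'(x) v(x)]_0^5/2 + ∫_0^5/2 u'(x) v'(x) dx.
Thus ∫_0^5/2 u'(x) v'(x) dx = ∫_0^5/2 f(x) v(x) dx + [u'(x) v(x)]_0^5/2.
Choose V so that boundary terms are either known or forced to vanish.
u has inhomogeneous Neumann u'(0) = 1, u'(5/2) = -2. [u' v]_0^5/2 = (-2)·v(5/2) − (1)·v(0) = − 2·v(5/2) − v(0). Take V = H^1(0, 5/2); boundary term becomes part of RHS.
Weak formulation: find u (satisfying any essential BC) such that ∫_0^5/2 u'(x) v'(x) dx = ∫_0^5/2 f v dx − 2·v(5/2) − v(0) for all v ∈ V (Neumann data are natural BCs: they enter the RHS as boundary terms).
Substituting f(x) = cos(2*π*x) + 6/5, the right-hand side is ∫_0^5/2 (cos(2*π*x) + 6/5) v dx − 2·v(5/2) − v(0).
Compatibility check (pure Neumann): taking v ≡ 1 ∈ V gives 0 = ∫_0^5/2 f dx + (-2) − (1), i.e. ∫_0^5/2 f dx must equal u'(0) − u'(5/2) = 3. Indeed ∫_0^5/2 (cos(2*π*x) + 6/5) dx = 3, so the data are compatible. The solution is then unique only up to an additive constant (fix it e.g. by requiring ∫_0^5/2 u dx = 0).


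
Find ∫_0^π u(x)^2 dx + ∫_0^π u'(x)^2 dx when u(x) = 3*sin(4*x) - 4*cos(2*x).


||u||_{H^1(0,π)}^2 = 233*π/2

u'(x) = 8*sin(2*x) + 12*cos(4*x).
Expand u² and (u')² and integrate term by term on (0, π), using: for integers n ≥ 1, ∫_0^π sin²(nx) dx = ∫_0^π cos²(nx) dx = π/2; for n ≠ n', ∫_0^π sin(nx)sin(n'x) dx = ∫_0^π cos(nx)cos(n'x) dx = 0; and by product-to-sum, ∫_0^π sin(nx)cos(n'x) dx = ½∫_0^π [sin((n+n')x) + sin((n−n')x)] dx, which is 0 when n+n' is even and 2n/(n²−n'²) when n+n' is odd (it need not vanish on (0, π)).
  u² squared terms: (-4)²·∫cos(2x)² dx = 16·π/2 = 8*π;  (3)²·∫sin(4x)² dx = 9·π/2 = 9*π/2.
  u² cross terms: 2·(-4)·(3)·∫cos(2x)·sin(4x) dx = -24·(0) = 0.
  So ∫_0^π u² dx = 8*π + 9*π/2 + 0 = 25*π/2.
  (u')² squared terms: (8)²·∫sin(2x)² dx = 64·π/2 = 32*π;  (12)²·∫cos(4x)² dx = 144·π/2 = 72*π.
  (u')² cross terms: 2·(8)·(12)·∫sin(2x)·cos(4x) dx = 192·(0) = 0.
  So ∫_0^π (u')² dx = 32*π + 72*π + 0 = 104*π.
||u||_{H^1}^2 = (25*π/2) + (104*π) = 233*π/2.


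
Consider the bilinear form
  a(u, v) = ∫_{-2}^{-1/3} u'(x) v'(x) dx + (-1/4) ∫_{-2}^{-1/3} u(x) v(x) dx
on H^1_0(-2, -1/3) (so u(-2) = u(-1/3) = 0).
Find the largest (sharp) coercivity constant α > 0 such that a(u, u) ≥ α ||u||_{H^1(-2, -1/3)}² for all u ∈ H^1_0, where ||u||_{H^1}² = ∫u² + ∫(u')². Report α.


α = (-25 + 36*π^2)/(4*(25 + 9*π^2))

Coercivity of a(·,·) on H^1_0(-2, -1/3) means a(u, u) ≥ α ||u||_{H^1}² for every u ∈ H^1_0.
The interval has length L = 5/3, and Poincaré/coercivity depend only on L. Here a(u, u) = ∫(u')² + (-1/4)·∫u².
Here c = -1/4 < 0 with |c| < (π/L)² = 9*π^2/25, so coercivity still holds. The condition a(u,u) ≥ α||u||_{H^1}² reads (1−α)∫(u')² ≥ (α−c)∫u². Any admissible α is ≤ 1 (rapidly oscillating u have ∫u²/∫(u')² → 0), and α = 1 would force 0 ≥ (1−c)∫u², impossible since c < 1; so 1−α > 0. By the sharp Poincaré inequality on H^1_0 of an interval of length L, ∫(u')² ≥ (π/L)²∫u² with equality for the first sine mode sin(π(x−x₀)/L) (x₀ the left endpoint), so the inequality holds for all u iff (1−α)(π/L)² ≥ α − c, i.e. α ≤ ((π/L)² + c)/((π/L)² + 1) = (1 + c(L/π)²)/(1 + (L/π)²). (Direct route, valid since c ≤ 0: Poincaré gives c∫u² ≥ c(L/π)²∫(u')², so a(u,u) ≥ (1 + c(L/π)²)∫(u')², while ||u||_{H^1}² ≤ (1 + (L/π)²)∫(u')²; dividing yields the same α.) With (π/L)² = 9*π^2/25 and c = -1/4, the largest admissible constant is α = ((π/L)² + c)/((π/L)² + 1).
Simplifying, α = (-25 + 36*π^2)/(4*(25 + 9*π^2)).


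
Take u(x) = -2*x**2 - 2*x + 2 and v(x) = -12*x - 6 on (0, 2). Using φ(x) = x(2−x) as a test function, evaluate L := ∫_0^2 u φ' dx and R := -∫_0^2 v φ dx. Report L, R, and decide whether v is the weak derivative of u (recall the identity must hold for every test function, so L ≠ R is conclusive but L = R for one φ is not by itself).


LHS = 8, RHS = 24. No, v is not the weak derivative of u.

u(x) = -2*x**2 - 2*x + 2, classical derivative u'(x) = -4*x - 2.
φ(x) = x(2−x), so φ'(x) = 2 - 2*x.
Note φ(0) = φ(2) = 0, so the boundary term u·φ vanishes.
LHS = ∫_0^2 u(x) φ'(x) dx = ∫_0^2 (4*x^3 - 8*x + 4) dx. Term by term:
  ∫_0^2 4*x^3 dx = 16;  ∫_0^2 -8*x dx = -16;  ∫_0^2 4 dx = 8.
Sum: 16 − 16 + 8 = 8.
So LHS = 8.
∫_0^2 v(x) φ(x) dx = ∫_0^2 (12*x^3 - 18*x^2 - 12*x) dx. Term by term:
  ∫_0^2 12*x^3 dx = 48;  ∫_0^2 -18*x^2 dx = -48;  ∫_0^2 -12*x dx = -24.
Sum: 48 − 48 − 24 = -24.
So RHS = -∫_0^2 v(x) φ(x) dx = 24.
LHS − RHS = -16 ≠ 0, so the identity fails.
(For a valid weak derivative the identity must hold for EVERY test function, in particular this one. The failure shows v is NOT the weak derivative of u.)
Correct weak derivative would be u'(x) = -4*x - 2.


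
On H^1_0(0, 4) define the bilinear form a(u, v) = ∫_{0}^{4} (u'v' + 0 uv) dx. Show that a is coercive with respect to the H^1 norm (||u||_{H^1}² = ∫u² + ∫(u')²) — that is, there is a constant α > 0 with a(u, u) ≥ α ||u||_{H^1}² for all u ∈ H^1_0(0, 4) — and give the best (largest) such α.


α = π^2/(π^2 + 16)

Coercivity of a(·,·) on H^1_0(0, 4) means a(u, u) ≥ α ||u||_{H^1}² for every u ∈ H^1_0.
The interval has length L = 4, and Poincaré/coercivity depend only on L. Here a(u, u) = ∫(u')² + (0)·∫u².
Here c = 0, so a(u,u) = ∫(u')² alone. The condition a(u,u) ≥ α||u||_{H^1}² reads (1−α)∫(u')² ≥ (α−c)∫u². Any admissible α is ≤ 1 (rapidly oscillating u have ∫u²/∫(u')² → 0), and α = 1 would force 0 ≥ (1−c)∫u², impossible since c < 1; so 1−α > 0. By the sharp Poincaré inequality on H^1_0 of an interval of length L, ∫(u')² ≥ (π/L)²∫u² with equality for the first sine mode sin(π(x−x₀)/L) (x₀ the left endpoint), so the inequality holds for all u iff (1−α)(π/L)² ≥ α − c, i.e. α ≤ ((π/L)² + c)/((π/L)² + 1) = (1 + c(L/π)²)/(1 + (L/π)²). (Direct route, valid since c ≤ 0: Poincaré gives c∫u² ≥ c(L/π)²∫(u')², so a(u,u) ≥ (1 + c(L/π)²)∫(u')², while ||u||_{H^1}² ≤ (1 + (L/π)²)∫(u')²; dividing yields the same α.) With (π/L)² = π^2/16 and c = 0, the largest admissible constant is α = ((π/L)² + c)/((π/L)² + 1).
Simplifying, α = π^2/(π^2 + 16).


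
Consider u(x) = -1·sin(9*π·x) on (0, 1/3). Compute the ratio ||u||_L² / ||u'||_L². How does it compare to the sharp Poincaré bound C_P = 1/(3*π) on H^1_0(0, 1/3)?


||u||_L² / ||u'||_L² = 1/(9*π) < C_P = 1/(3*π).

u(x) = -1·sin(9*π·x), so u'(x) = -9*π*cos(9*π*x).
Writing u(x) = A·sin(kπx/L) with A = -1 and k = 3, use ∫_0^L sin²(kπx/L) dx = L/2 and ∫_0^L cos²(kπx/L) dx = L/2.
u² = 1·sin²(9*π·x) and (u')² = 81*π^2·cos²(9*π·x), and each of sin², cos² integrates to L/2 = 1/6 over (0, 1/3).
∫_0^1/3 u² dx = 1/6, so ||u||_L² = sqrt(6)/6.
∫_0^1/3 (u')² dx = 27*π^2/2, so ||u'||_L² = 3*sqrt(6)*π/2.
Ratio ||u||_L² / ||u'||_L² = 1/(9*π).
Sharp Poincaré constant on H^1_0(0, 1/3) is C_P = L/π = 1/(3*π), achieved by sin(3*π·x).
This is the k = 3 harmonic; the ratio L/(kπ) is strictly less than C_P = L/π, consistent with the sharp inequality ||u||_L² ≤ C_P ||u'||_L².


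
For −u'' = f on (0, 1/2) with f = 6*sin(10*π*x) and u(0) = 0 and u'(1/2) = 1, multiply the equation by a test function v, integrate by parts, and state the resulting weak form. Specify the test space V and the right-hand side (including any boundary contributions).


V = {v ∈ H^1(0, 1/2) : v(0) = 0} (test functions vanish at x = 0 where u is specified); weak form: ∫_0^1/2 u'v' dx = ∫_0^1/2 (6*sin(10*π*x)) v dx + v(1/2) for all v ∈ V.

Multiply both sides by a test function v and integrate from 0 to 1/2:
  ∫_0^1/2 −u''(x) v(x) dx = ∫_0^1/2 f(x) v(x) dx.
Integrate the LHS by parts once:
  ∫_0^1/2 −u'' v dx = −[u'(x) v(x)]_0^1/2 + ∫_0^1/2 u'(x) v'(x) dx.
Thus ∫_0^1/2 u'(x) v'(x) dx = ∫_0^1/2 f(x) v(x) dx + [u'(x) v(x)]_0^1/2.
Choose V so that boundary terms are either known or forced to vanish.
Mixed BC: u(0) = 0 (Dirichlet) and u'(1/2) = 1 (Neumann). Define V = {v ∈ H^1(0, 1/2) : v(0) = 0}. Then [u' v]_0^1/2 = u'(1/2)·v(1/2) − u'(0)·0 = v(1/2).
Weak formulation: find u (satisfying any essential BC) such that ∫_0^1/2 u'(x) v'(x) dx = ∫_0^1/2 f v dx + v(1/2) for all v ∈ V (Dirichlet at 0 absorbed into V; Neumann datum at x = 1/2 contributes the boundary term).
Substituting f(x) = 6*sin(10*π*x), the right-hand side is ∫_0^1/2 (6*sin(10*π*x)) v dx + v(1/2).


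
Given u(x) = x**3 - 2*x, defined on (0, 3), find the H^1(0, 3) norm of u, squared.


||u||_{H^1}^2 = 3468/7

The H^1 norm (squared) on an interval (0, L) is
  ||u||_{H^1}^2 = ∫_0^L u(x)^2 dx + ∫_0^L u'(x)^2 dx.
Compute u'(x) = 3*x**2 - 2.
Then u(x)^2 = x**6 - 4*x**4 + 4*x**2 and u'(x)^2 = 9*x**4 - 12*x**2 + 4.
Integrate each monomial from 0 to 3 using ∫_0^3 c·x^n dx = c·3^(n+1)/(n+1):
  ∫_0^3 u(x)^2 dx = ∫_0^3 (x^6 - 4*x^4 + 4*x^2) dx. Term by term:
    ∫_0^3 x^6 dx = 2187/7;  ∫_0^3 -4*x^4 dx = -972/5;  ∫_0^3 4*x^2 dx = 36.
  Sum: 2187/7 − 972/5 + 36 = 5391/35.
  ∫_0^3 u'(x)^2 dx = ∫_0^3 (9*x^4 - 12*x^2 + 4) dx. Term by term:
    ∫_0^3 9*x^4 dx = 2187/5;  ∫_0^3 -12*x^2 dx = -108;  ∫_0^3 4 dx = 12.
  Sum: 2187/5 − 108 + 12 = 1707/5.
Adding: ||u||_{H^1}^2 = 5391/35 + 1707/5 = 3468/7.


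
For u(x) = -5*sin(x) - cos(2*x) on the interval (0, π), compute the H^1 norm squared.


||u||_{H^1(0,π)}^2 = -100/3 + 55*π/2

u'(x) = 2*sin(2*x) - 5*cos(x).
Expand u² and (u')² and integrate term by term on (0, π), using: for integers n ≥ 1, ∫_0^π sin²(nx) dx = ∫_0^π cos²(nx) dx = π/2; for n ≠ n', ∫_0^π sin(nx)sin(n'x) dx = ∫_0^π cos(nx)cos(n'x) dx = 0; and by product-to-sum, ∫_0^π sin(nx)cos(n'x) dx = ½∫_0^π [sin((n+n')x) + sin((n−n')x)] dx, which is 0 when n+n' is even and 2n/(n²−n'²) when n+n' is odd (it need not vanish on (0, π)).
  u² squared terms: (-1)²·∫cos(2x)² dx = 1·π/2 = π/2;  (-5)²·∫sin(x)² dx = 25·π/2 = 25*π/2.
  u² cross terms: 2·(-1)·(-5)·∫cos(2x)·sin(x) dx = 10·(-2/3) = -20/3.
  So ∫_0^π u² dx = π/2 + 25*π/2 − 20/3 = -20/3 + 13*π.
  (u')² squared terms: (-5)²·∫cos(x)² dx = 25·π/2 = 25*π/2;  (2)²·∫sin(2x)² dx = 4·π/2 = 2*π.
  (u')² cross terms: 2·(-5)·(2)·∫cos(x)·sin(2x) dx = -20·(4/3) = -80/3.
  So ∫_0^π (u')² dx = 25*π/2 + 2*π − 80/3 = -80/3 + 29*π/2.
||u||_{H^1}^2 = (-20/3 + 13*π) + (-80/3 + 29*π/2) = -100/3 + 55*π/2.


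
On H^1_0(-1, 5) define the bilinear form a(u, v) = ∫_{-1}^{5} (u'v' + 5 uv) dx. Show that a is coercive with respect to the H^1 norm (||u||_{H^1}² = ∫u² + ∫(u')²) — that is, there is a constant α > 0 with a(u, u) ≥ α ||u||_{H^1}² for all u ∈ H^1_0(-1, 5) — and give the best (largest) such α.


α = 1

Coercivity of a(·,·) on H^1_0(-1, 5) means a(u, u) ≥ α ||u||_{H^1}² for every u ∈ H^1_0.
The interval has length L = 6, and Poincaré/coercivity depend only on L. Here a(u, u) = ∫(u')² + (5)·∫u².
Here c = 5 ≥ 1, so a(u,u) = ∫(u')² + c∫u² ≥ ∫(u')² + ∫u² = ||u||_{H^1}², i.e. α = 1 works. No larger α is possible: a(u,u) ≥ α||u||_{H^1}² means (1−α)∫(u')² ≥ (α−c)∫u², and for the modes u_n = sin(nπ(x−x₀)/L) (x₀ the left endpoint) one has ∫u_n²/∫(u_n')² = (L/(nπ))² → 0, so a(u_n,u_n)/||u_n||_{H^1}² → 1. Hence the optimal constant is α = 1.
Therefore α = 1.


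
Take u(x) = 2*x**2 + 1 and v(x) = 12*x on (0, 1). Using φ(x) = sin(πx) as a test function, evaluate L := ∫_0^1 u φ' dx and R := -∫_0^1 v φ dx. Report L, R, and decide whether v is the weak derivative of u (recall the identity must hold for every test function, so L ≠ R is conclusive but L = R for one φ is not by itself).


LHS = -4/π, RHS = -12/π. No, v is not the weak derivative of u.

u(x) = 2*x**2 + 1, classical derivative u'(x) = 4*x.
φ(x) = sin(πx), so φ'(x) = π*cos(π*x).
Note φ(0) = φ(1) = 0, so the boundary term u·φ vanishes.
LHS = ∫_0^1 u(x) φ'(x) dx = ∫_0^1 (2*π*x^2*cos(π*x) + π*cos(π*x)) dx. Term by term:
  ∫_0^1 π*cos(π*x) dx = 0;  ∫_0^1 2*π*x^2*cos(π*x) dx = -4/π.
Sum: 0 − 4/π = -4/π.
So LHS = -4/π.
∫_0^1 v(x) φ(x) dx = ∫_0^1 (12*x*sin(π*x)) dx. Term by term:
  ∫_0^1 12*x*sin(π*x) dx = 12/π.
So RHS = -∫_0^1 v(x) φ(x) dx = -12/π.
LHS − RHS = 8/π ≠ 0, so the identity fails.
(For a valid weak derivative the identity must hold for EVERY test function, in particular this one. The failure shows v is NOT the weak derivative of u.)
Correct weak derivative would be u'(x) = 4*x.


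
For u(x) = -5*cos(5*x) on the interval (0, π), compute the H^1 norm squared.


||u||_{H^1(0,π)}^2 = 325*π

u'(x) = 25*sin(5*x).
Expand u² and (u')² and integrate term by term on (0, π), using: for integers n ≥ 1, ∫_0^π sin²(nx) dx = ∫_0^π cos²(nx) dx = π/2; for n ≠ n', ∫_0^π sin(nx)sin(n'x) dx = ∫_0^π cos(nx)cos(n'x) dx = 0; and by product-to-sum, ∫_0^π sin(nx)cos(n'x) dx = ½∫_0^π [sin((n+n')x) + sin((n−n')x)] dx, which is 0 when n+n' is even and 2n/(n²−n'²) when n+n' is odd (it need not vanish on (0, π)).
  u² squared terms: (-5)²·∫cos(5x)² dx = 25·π/2 = 25*π/2.
  So ∫_0^π u² dx = 25*π/2.
  (u')² squared terms: (25)²·∫sin(5x)² dx = 625·π/2 = 625*π/2.
  So ∫_0^π (u')² dx = 625*π/2.
||u||_{H^1}^2 = (25*π/2) + (625*π/2) = 325*π.


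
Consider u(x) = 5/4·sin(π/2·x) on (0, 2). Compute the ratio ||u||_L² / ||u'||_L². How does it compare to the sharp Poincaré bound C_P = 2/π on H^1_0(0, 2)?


||u||_L² / ||u'||_L² = 2/π = C_P.

u(x) = 5/4·sin(π/2·x), so u'(x) = 5*π*cos(π*x/2)/8.
Writing u(x) = A·sin(kπx/L) with A = 5/4 and k = 1, use ∫_0^L sin²(kπx/L) dx = L/2 and ∫_0^L cos²(kπx/L) dx = L/2.
u² = 25/16·sin²(π/2·x) and (u')² = 25*π^2/64·cos²(π/2·x), and each of sin², cos² integrates to L/2 = 1 over (0, 2).
∫_0^2 u² dx = 25/16, so ||u||_L² = 5/4.
∫_0^2 (u')² dx = 25*π^2/64, so ||u'||_L² = 5*π/8.
Ratio ||u||_L² / ||u'||_L² = 2/π.
Sharp Poincaré constant on H^1_0(0, 2) is C_P = L/π = 2/π, achieved by sin(π/2·x).
This is the k = 1 eigenfunction (up to amplitude), so the ratio equals the sharp Poincaré constant exactly.


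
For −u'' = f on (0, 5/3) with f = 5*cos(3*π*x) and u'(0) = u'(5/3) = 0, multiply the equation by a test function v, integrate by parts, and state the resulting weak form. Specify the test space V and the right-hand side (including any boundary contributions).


V = H^1(0, 5/3) (no boundary constraint on v; u is determined up to an additive constant); weak form: ∫_0^5/3 u'v' dx = ∫_0^5/3 (5*cos(3*π*x)) v dx for all v ∈ V.

Multiply both sides by a test function v and integrate from 0 to 5/3:
  ∫_0^5/3 −u''(x) v(x) dx = ∫_0^5/3 f(x) v(x) dx.
Integrate the LHS by parts once:
  ∫_0^5/3 −u'' v dx = −[u'(x) v(x)]_0^5/3 + ∫_0^5/3 u'(x) v'(x) dx.
Thus ∫_0^5/3 u'(x) v'(x) dx = ∫_0^5/3 f(x) v(x) dx + [u'(x) v(x)]_0^5/3.
Choose V so that boundary terms are either known or forced to vanish.
u has homogeneous Neumann: u'(0) = u'(5/3) = 0. So [u' v]_0^5/3 = 0·v(5/3) − 0·v(0) = 0 for any v; take V = H^1(0, 5/3).
Weak formulation: find u (satisfying any essential BC) such that ∫_0^5/3 u'(x) v'(x) dx = ∫_0^5/3 f v dx for all v ∈ V (homogeneous Neumann, so boundary terms vanish).
Substituting f(x) = 5*cos(3*π*x), the right-hand side is ∫_0^5/3 (5*cos(3*π*x)) v dx.
Compatibility check (pure Neumann): taking v ≡ 1 ∈ V gives 0 = ∫_0^5/3 f dx + (0) − (0), i.e. ∫_0^5/3 f dx must equal u'(0) − u'(5/3) = 0. Indeed ∫_0^5/3 (5*cos(3*π*x)) dx = 0, so the data are compatible. The solution is then unique only up to an additive constant (fix it e.g. by requiring ∫_0^5/3 u dx = 0).


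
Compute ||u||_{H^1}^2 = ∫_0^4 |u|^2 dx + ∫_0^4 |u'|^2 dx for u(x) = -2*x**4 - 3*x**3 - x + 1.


||u||_{H^1}^2 = 158994536/315

The H^1 norm (squared) on an interval (0, L) is
  ||u||_{H^1}^2 = ∫_0^L u(x)^2 dx + ∫_0^L u'(x)^2 dx.
Compute u'(x) = -8*x**3 - 9*x**2 - 1.
Then u(x)^2 = 4*x**8 + 12*x**7 + 9*x**6 + 4*x**5 + 2*x**4 - 6*x**3 + x**2 - 2*x + 1 and u'(x)^2 = 64*x**6 + 144*x**5 + 81*x**4 + 16*x**3 + 18*x**2 + 1.
Integrate each monomial from 0 to 4 using ∫_0^4 c·x^n dx = c·4^(n+1)/(n+1):
  ∫_0^4 u(x)^2 dx = ∫_0^4 (4*x^8 + 12*x^7 + 9*x^6 + 4*x^5 + 2*x^4 - 6*x^3 + x^2 - 2*x + 1) dx. Term by term:
    ∫_0^4 4*x^8 dx = 1048576/9;  ∫_0^4 12*x^7 dx = 98304;  ∫_0^4 9*x^6 dx = 147456/7;
    ∫_0^4 4*x^5 dx = 8192/3;  ∫_0^4 2*x^4 dx = 2048/5;  ∫_0^4 -6*x^3 dx = -384;
    ∫_0^4 x^2 dx = 64/3;  ∫_0^4 -2*x dx = -16;  ∫_0^4 1 dx = 4.
  Sum: 1048576/9 + 98304 + 147456/7 + 8192/3 + 2048/5 − 384 + 64/3 − 16 + 4 = 75172604/315.
  ∫_0^4 u'(x)^2 dx = ∫_0^4 (64*x^6 + 144*x^5 + 81*x^4 + 16*x^3 + 18*x^2 + 1) dx. Term by term:
    ∫_0^4 64*x^6 dx = 1048576/7;  ∫_0^4 144*x^5 dx = 98304;  ∫_0^4 81*x^4 dx = 82944/5;
    ∫_0^4 16*x^3 dx = 1024;  ∫_0^4 18*x^2 dx = 384;  ∫_0^4 1 dx = 4.
  Sum: 1048576/7 + 98304 + 82944/5 + 1024 + 384 + 4 = 9313548/35.
Adding: ||u||_{H^1}^2 = 75172604/315 + 9313548/35 = 158994536/315.


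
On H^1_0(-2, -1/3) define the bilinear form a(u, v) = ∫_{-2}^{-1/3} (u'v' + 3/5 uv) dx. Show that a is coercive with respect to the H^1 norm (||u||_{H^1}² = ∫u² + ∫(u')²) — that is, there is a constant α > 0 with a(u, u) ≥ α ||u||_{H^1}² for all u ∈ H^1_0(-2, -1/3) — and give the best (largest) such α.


α = 3*(5 + 3*π^2)/(25 + 9*π^2)

Coercivity of a(·,·) on H^1_0(-2, -1/3) means a(u, u) ≥ α ||u||_{H^1}² for every u ∈ H^1_0.
The interval has length L = 5/3, and Poincaré/coercivity depend only on L. Here a(u, u) = ∫(u')² + (3/5)·∫u².
Here 0 < c = 3/5 < 1. The condition a(u,u) ≥ α||u||_{H^1}² reads (1−α)∫(u')² ≥ (α−c)∫u². Any admissible α is ≤ 1 (rapidly oscillating u have ∫u²/∫(u')² → 0), and α = 1 would force 0 ≥ (1−c)∫u², impossible since c < 1; so 1−α > 0. By the sharp Poincaré inequality on H^1_0 of an interval of length L, ∫(u')² ≥ (π/L)²∫u² with equality for the first sine mode sin(π(x−x₀)/L) (x₀ the left endpoint), so the inequality holds for all u iff (1−α)(π/L)² ≥ α − c, i.e. α ≤ ((π/L)² + c)/((π/L)² + 1) = (1 + c(L/π)²)/(1 + (L/π)²). With (π/L)² = 9*π^2/25 and c = 3/5, the largest admissible constant is α = ((π/L)² + c)/((π/L)² + 1).
Simplifying, α = 3*(5 + 3*π^2)/(25 + 9*π^2).


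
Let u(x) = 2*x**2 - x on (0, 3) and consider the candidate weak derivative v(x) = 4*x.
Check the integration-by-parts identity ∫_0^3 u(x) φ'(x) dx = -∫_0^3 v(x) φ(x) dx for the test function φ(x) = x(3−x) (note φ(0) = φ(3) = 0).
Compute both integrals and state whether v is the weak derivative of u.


LHS = -45/2, RHS = -27. No, v is not the weak derivative of u.

u(x) = 2*x**2 - x, classical derivative u'(x) = 4*x - 1.
φ(x) = x(3−x), so φ'(x) = 3 - 2*x.
Note φ(0) = φ(3) = 0, so the boundary term u·φ vanishes.
LHS = ∫_0^3 u(x) φ'(x) dx = ∫_0^3 (-4*x^3 + 8*x^2 - 3*x) dx. Term by term:
  ∫_0^3 -4*x^3 dx = -81;  ∫_0^3 8*x^2 dx = 72;  ∫_0^3 -3*x dx = -27/2.
Sum: -81 + 72 − 27/2 = -45/2.
So LHS = -45/2.
∫_0^3 v(x) φ(x) dx = ∫_0^3 (-4*x^3 + 12*x^2) dx. Term by term:
  ∫_0^3 -4*x^3 dx = -81;  ∫_0^3 12*x^2 dx = 108.
Sum: -81 + 108 = 27.
So RHS = -∫_0^3 v(x) φ(x) dx = -27.
LHS − RHS = 9/2 ≠ 0, so the identity fails.
(For a valid weak derivative the identity must hold for EVERY test function, in particular this one. The failure shows v is NOT the weak derivative of u.)
Correct weak derivative would be u'(x) = 4*x - 1.
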